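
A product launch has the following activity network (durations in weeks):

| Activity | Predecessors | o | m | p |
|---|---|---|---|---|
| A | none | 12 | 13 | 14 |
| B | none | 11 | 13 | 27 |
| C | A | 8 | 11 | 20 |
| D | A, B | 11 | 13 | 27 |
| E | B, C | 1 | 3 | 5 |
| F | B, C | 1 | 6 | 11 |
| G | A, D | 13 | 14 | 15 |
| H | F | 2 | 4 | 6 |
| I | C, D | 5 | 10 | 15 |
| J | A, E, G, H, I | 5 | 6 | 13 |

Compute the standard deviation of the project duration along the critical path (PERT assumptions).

te_A = (12 + 4·13 + 14)/6 = 78/6 = 13; σ²_A = ((14−12)/6)² = 0.111
te_B = (11 + 4·13 + 27)/6 = 90/6 = 15; σ²_B = ((27−11)/6)² = 7.111
te_C = (8 + 4·11 + 20)/6 = 72/6 = 12; σ²_C = ((20−8)/6)² = 4.000
te_D = (11 + 4·13 + 27)/6 = 90/6 = 15; σ²_D = ((27−11)/6)² = 7.111
te_E = (1 + 4·3 + 5)/6 = 18/6 = 3; σ²_E = ((5−1)/6)² = 0.444
te_F = (1 + 4·6 + 11)/6 = 36/6 = 6; σ²_F = ((11−1)/6)² = 2.778
te_G = (13 + 4·14 + 15)/6 = 84/6 = 14; σ²_G = ((15−13)/6)² = 0.111
te_H = (2 + 4·4 + 6)/6 = 24/6 = 4; σ²_H = ((6−2)/6)² = 0.444
te_I = (5 + 4·10 + 15)/6 = 60/6 = 10; σ²_I = ((15−5)/6)² = 2.778
te_J = (5 + 4·6 + 13)/6 = 42/6 = 7; σ²_J = ((13−5)/6)² = 1.778

Forward pass:
ES_A = 0; EF_A = 13
ES_B = 0; EF_B = 15
ES_C = 13; EF_C = 13+12 = 25
ES_D = max(EF_A=13, EF_B=15) = 15; EF_D = 15+15 = 30
ES_E = max(EF_B=15, EF_C=25) = 25; EF_E = 25+3 = 28
ES_F = max(EF_B=15, EF_C=25) = 25; EF_F = 25+6 = 31
ES_G = max(EF_A=13, EF_D=30) = 30; EF_G = 30+14 = 44
ES_H = 31; EF_H = 31+4 = 35
ES_I = max(EF_C=25, EF_D=30) = 30; EF_I = 30+10 = 40
ES_J = max(EF_A=13, EF_E=28, EF_G=44, EF_H=35, EF_I=40) = 44; EF_J = 44+7 = 51
Expected project duration μ = 51 weeks. Critical path: B → D → G → J.

Variance along critical path = 7.111 + 7.111 + 0.111 + 1.778 = 16.111
σ = √16.111 = 4.014 weeks

4.01 weeks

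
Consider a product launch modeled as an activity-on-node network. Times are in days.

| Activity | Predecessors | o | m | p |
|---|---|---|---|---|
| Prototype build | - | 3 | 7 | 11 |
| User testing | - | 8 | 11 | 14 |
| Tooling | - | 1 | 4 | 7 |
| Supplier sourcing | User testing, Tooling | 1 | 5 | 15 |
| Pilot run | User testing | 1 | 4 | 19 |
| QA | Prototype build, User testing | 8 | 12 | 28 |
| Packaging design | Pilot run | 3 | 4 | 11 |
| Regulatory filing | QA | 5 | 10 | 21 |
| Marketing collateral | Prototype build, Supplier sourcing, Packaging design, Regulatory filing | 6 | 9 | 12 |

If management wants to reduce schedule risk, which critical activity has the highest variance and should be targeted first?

QA

te_Prototype build = (3 + 4·7 + 11)/6 = 42/6 = 7; σ²_Prototype build = ((11−3)/6)² = 1.778
te_User testing = (8 + 4·11 + 14)/6 = 66/6 = 11; σ²_User testing = ((14−8)/6)² = 1.000
te_Tooling = (1 + 4·4 + 7)/6 = 24/6 = 4; σ²_Tooling = ((7−1)/6)² = 1.000
te_Supplier sourcing = (1 + 4·5 + 15)/6 = 36/6 = 6; σ²_Supplier sourcing = ((15−1)/6)² = 5.444
te_Pilot run = (1 + 4·4 + 19)/6 = 36/6 = 6; σ²_Pilot run = ((19−1)/6)² = 9.000
te_QA = (8 + 4·12 + 28)/6 = 84/6 = 14; σ²_QA = ((28−8)/6)² = 11.111
te_Packaging design = (3 + 4·4 + 11)/6 = 30/6 = 5; σ²_Packaging design = ((11−3)/6)² = 1.778
te_Regulatory filing = (5 + 4·10 + 21)/6 = 66/6 = 11; σ²_Regulatory filing = ((21−5)/6)² = 7.111
te_Marketing collateral = (6 + 4·9 + 12)/6 = 54/6 = 9; σ²_Marketing collateral = ((12−6)/6)² = 1.000

Forward pass:
ES_Prototype build = 0; EF_Prototype build = 7
ES_User testing = 0; EF_User testing = 11
ES_Tooling = 0; EF_Tooling = 4
ES_Supplier sourcing = max(EF_User testing=11, EF_Tooling=4) = 11; EF_Supplier sourcing = 11+6 = 17
ES_Pilot run = 11; EF_Pilot run = 11+6 = 17
ES_QA = max(EF_Prototype build=7, EF_User testing=11) = 11; EF_QA = 11+14 = 25
ES_Packaging design = 17; EF_Packaging design = 17+5 = 22
ES_Regulatory filing = 25; EF_Regulatory filing = 25+11 = 36
ES_Marketing collateral = max(EF_Prototype build=7, EF_Supplier sourcing=17, EF_Packaging design=22, EF_Regulatory filing=36) = 36; EF_Marketing collateral = 36+9 = 45
Expected project duration μ = 45 days. Critical path: User testing → QA → Regulatory filing → Marketing collateral.

Variances on critical path: σ²_User testing=1.000, σ²_QA=11.111, σ²_Regulatory filing=7.111, σ²_Marketing collateral=1.000.
Largest is σ²_QA = 11.111.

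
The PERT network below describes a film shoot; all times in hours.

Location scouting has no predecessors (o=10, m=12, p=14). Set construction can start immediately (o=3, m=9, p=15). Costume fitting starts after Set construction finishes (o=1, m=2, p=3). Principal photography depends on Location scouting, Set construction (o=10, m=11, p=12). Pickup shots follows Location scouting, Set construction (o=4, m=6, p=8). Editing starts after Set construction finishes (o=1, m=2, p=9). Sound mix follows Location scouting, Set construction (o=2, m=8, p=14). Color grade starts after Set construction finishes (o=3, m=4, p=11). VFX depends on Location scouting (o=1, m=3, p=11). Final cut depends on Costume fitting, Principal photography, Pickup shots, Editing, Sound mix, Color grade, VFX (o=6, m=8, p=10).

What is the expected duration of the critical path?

te_Location scouting = (10 + 4·12 + 14)/6 = 72/6 = 12
te_Set construction = (3 + 4·9 + 15)/6 = 54/6 = 9
te_Costume fitting = (1 + 4·2 + 3)/6 = 12/6 = 2
te_Principal photography = (10 + 4·11 + 12)/6 = 66/6 = 11
te_Pickup shots = (4 + 4·6 + 8)/6 = 36/6 = 6
te_Editing = (1 + 4·2 + 9)/6 = 18/6 = 3
te_Sound mix = (2 + 4·8 + 14)/6 = 48/6 = 8
te_Color grade = (3 + 4·4 + 11)/6 = 30/6 = 5
te_VFX = (1 + 4·3 + 11)/6 = 24/6 = 4
te_Final cut = (6 + 4·8 + 10)/6 = 48/6 = 8

Forward pass:
ES_Location scouting = 0; EF_Location scouting = 12
ES_Set construction = 0; EF_Set construction = 9
ES_Costume fitting = 9; EF_Costume fitting = 9+2 = 11
ES_Principal photography = max(EF_Location scouting=12, EF_Set construction=9) = 12; EF_Principal photography = 12+11 = 23
ES_Pickup shots = max(EF_Location scouting=12, EF_Set construction=9) = 12; EF_Pickup shots = 12+6 = 18
ES_Editing = 9; EF_Editing = 9+3 = 12
ES_Sound mix = max(EF_Location scouting=12, EF_Set construction=9) = 12; EF_Sound mix = 12+8 = 20
ES_Color grade = 9; EF_Color grade = 9+5 = 14
ES_VFX = 12; EF_VFX = 12+4 = 16
ES_Final cut = max(EF_Costume fitting=11, EF_Principal photography=23, EF_Pickup shots=18, EF_Editing=12, EF_Sound mix=20, EF_Color grade=14, EF_VFX=16) = 23; EF_Final cut = 23+8 = 31
Expected project duration μ = 31 hours. Critical path: Location scouting → Principal photography → Final cut.

31 hours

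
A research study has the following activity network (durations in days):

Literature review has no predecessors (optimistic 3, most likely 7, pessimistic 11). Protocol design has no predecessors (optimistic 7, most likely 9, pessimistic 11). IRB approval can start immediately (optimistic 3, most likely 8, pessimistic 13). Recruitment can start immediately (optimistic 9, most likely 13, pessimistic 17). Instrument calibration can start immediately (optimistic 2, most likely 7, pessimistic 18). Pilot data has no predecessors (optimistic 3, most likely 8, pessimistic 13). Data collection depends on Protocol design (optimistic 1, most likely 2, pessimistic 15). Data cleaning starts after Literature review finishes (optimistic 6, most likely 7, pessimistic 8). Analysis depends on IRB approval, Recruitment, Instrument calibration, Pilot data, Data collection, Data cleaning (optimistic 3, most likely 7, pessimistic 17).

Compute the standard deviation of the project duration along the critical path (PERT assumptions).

2.71 days

te_Literature review = (3 + 4·7 + 11)/6 = 42/6 = 7; σ²_Literature review = ((11−3)/6)² = 1.778
te_Protocol design = (7 + 4·9 + 11)/6 = 54/6 = 9; σ²_Protocol design = ((11−7)/6)² = 0.444
te_IRB approval = (3 + 4·8 + 13)/6 = 48/6 = 8; σ²_IRB approval = ((13−3)/6)² = 2.778
te_Recruitment = (9 + 4·13 + 17)/6 = 78/6 = 13; σ²_Recruitment = ((17−9)/6)² = 1.778
te_Instrument calibration = (2 + 4·7 + 18)/6 = 48/6 = 8; σ²_Instrument calibration = ((18−2)/6)² = 7.111
te_Pilot data = (3 + 4·8 + 13)/6 = 48/6 = 8; σ²_Pilot data = ((13−3)/6)² = 2.778
te_Data collection = (1 + 4·2 + 15)/6 = 24/6 = 4; σ²_Data collection = ((15−1)/6)² = 5.444
te_Data cleaning = (6 + 4·7 + 8)/6 = 42/6 = 7; σ²_Data cleaning = ((8−6)/6)² = 0.111
te_Analysis = (3 + 4·7 + 17)/6 = 48/6 = 8; σ²_Analysis = ((17−3)/6)² = 5.444

Forward pass:
ES_Literature review = 0; EF_Literature review = 7
ES_Protocol design = 0; EF_Protocol design = 9
ES_IRB approval = 0; EF_IRB approval = 8
ES_Recruitment = 0; EF_Recruitment = 13
ES_Instrument calibration = 0; EF_Instrument calibration = 8
ES_Pilot data = 0; EF_Pilot data = 8
ES_Data collection = 9; EF_Data collection = 9+4 = 13
ES_Data cleaning = 7; EF_Data cleaning = 7+7 = 14
ES_Analysis = max(EF_IRB approval=8, EF_Recruitment=13, EF_Instrument calibration=8, EF_Pilot data=8, EF_Data collection=13, EF_Data cleaning=14) = 14; EF_Analysis = 14+8 = 22
Expected project duration μ = 22 days. Critical path: Literature review → Data cleaning → Analysis.

Variance along critical path = 1.778 + 0.111 + 5.444 = 7.333
σ = √7.333 = 2.708 days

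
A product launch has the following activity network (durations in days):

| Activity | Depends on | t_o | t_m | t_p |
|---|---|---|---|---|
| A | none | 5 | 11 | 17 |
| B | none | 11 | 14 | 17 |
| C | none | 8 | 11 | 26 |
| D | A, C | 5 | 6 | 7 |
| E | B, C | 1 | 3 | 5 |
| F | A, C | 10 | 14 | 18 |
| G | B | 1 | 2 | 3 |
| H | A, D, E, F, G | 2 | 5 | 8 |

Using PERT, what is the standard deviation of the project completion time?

te_A = (5 + 4·11 + 17)/6 = 66/6 = 11; σ²_A = ((17−5)/6)² = 4.000
te_B = (11 + 4·14 + 17)/6 = 84/6 = 14; σ²_B = ((17−11)/6)² = 1.000
te_C = (8 + 4·11 + 26)/6 = 78/6 = 13; σ²_C = ((26−8)/6)² = 9.000
te_D = (5 + 4·6 + 7)/6 = 36/6 = 6; σ²_D = ((7−5)/6)² = 0.111
te_E = (1 + 4·3 + 5)/6 = 18/6 = 3; σ²_E = ((5−1)/6)² = 0.444
te_F = (10 + 4·14 + 18)/6 = 84/6 = 14; σ²_F = ((18−10)/6)² = 1.778
te_G = (1 + 4·2 + 3)/6 = 12/6 = 2; σ²_G = ((3−1)/6)² = 0.111
te_H = (2 + 4·5 + 8)/6 = 30/6 = 5; σ²_H = ((8−2)/6)² = 1.000

Forward pass:
ES_A = 0; EF_A = 11
ES_B = 0; EF_B = 14
ES_C = 0; EF_C = 13
ES_D = max(EF_A=11, EF_C=13) = 13; EF_D = 13+6 = 19
ES_E = max(EF_B=14, EF_C=13) = 14; EF_E = 14+3 = 17
ES_F = max(EF_A=11, EF_C=13) = 13; EF_F = 13+14 = 27
ES_G = 14; EF_G = 14+2 = 16
ES_H = max(EF_A=11, EF_D=19, EF_E=17, EF_F=27, EF_G=16) = 27; EF_H = 27+5 = 32
Expected project duration μ = 32 days. Critical path: C → F → H.

Variance along critical path = 9.000 + 1.778 + 1.000 = 11.778
σ = √11.778 = 3.432 days

3.43 days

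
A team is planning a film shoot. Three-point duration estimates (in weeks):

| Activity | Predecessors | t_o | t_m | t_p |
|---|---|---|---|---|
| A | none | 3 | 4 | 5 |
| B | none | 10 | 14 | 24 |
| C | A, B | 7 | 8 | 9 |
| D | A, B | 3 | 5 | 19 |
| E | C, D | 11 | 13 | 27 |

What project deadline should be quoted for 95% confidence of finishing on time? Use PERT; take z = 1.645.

te_A = (3 + 4·4 + 5)/6 = 24/6 = 4; σ²_A = ((5−3)/6)² = 0.111
te_B = (10 + 4·14 + 24)/6 = 90/6 = 15; σ²_B = ((24−10)/6)² = 5.444
te_C = (7 + 4·8 + 9)/6 = 48/6 = 8; σ²_C = ((9−7)/6)² = 0.111
te_D = (3 + 4·5 + 19)/6 = 42/6 = 7; σ²_D = ((19−3)/6)² = 7.111
te_E = (11 + 4·13 + 27)/6 = 90/6 = 15; σ²_E = ((27−11)/6)² = 7.111

Forward pass:
ES_A = 0; EF_A = 4
ES_B = 0; EF_B = 15
ES_C = max(EF_A=4, EF_B=15) = 15; EF_C = 15+8 = 23
ES_D = max(EF_A=4, EF_B=15) = 15; EF_D = 15+7 = 22
ES_E = max(EF_C=23, EF_D=22) = 23; EF_E = 23+15 = 38
Expected project duration μ = 38 weeks. Critical path: B → C → E.

Variance along critical path = 5.444 + 0.111 + 7.111 = 12.667; σ = 3.559 weeks.
D = μ + z·σ = 38 + 1.645·3.559 = 43.9 weeks

43.9 weeks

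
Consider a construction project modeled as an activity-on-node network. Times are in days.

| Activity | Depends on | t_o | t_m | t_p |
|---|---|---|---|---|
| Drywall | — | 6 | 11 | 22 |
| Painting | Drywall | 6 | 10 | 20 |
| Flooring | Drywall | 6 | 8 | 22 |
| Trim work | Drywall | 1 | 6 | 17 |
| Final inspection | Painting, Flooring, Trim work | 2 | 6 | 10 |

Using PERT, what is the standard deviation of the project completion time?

3.79 days

te_Drywall = (6 + 4·11 + 22)/6 = 72/6 = 12; σ²_Drywall = ((22−6)/6)² = 7.111
te_Painting = (6 + 4·10 + 20)/6 = 66/6 = 11; σ²_Painting = ((20−6)/6)² = 5.444
te_Flooring = (6 + 4·8 + 22)/6 = 60/6 = 10; σ²_Flooring = ((22−6)/6)² = 7.111
te_Trim work = (1 + 4·6 + 17)/6 = 42/6 = 7; σ²_Trim work = ((17−1)/6)² = 7.111
te_Final inspection = (2 + 4·6 + 10)/6 = 36/6 = 6; σ²_Final inspection = ((10−2)/6)² = 1.778

Forward pass:
ES_Drywall = 0; EF_Drywall = 12
ES_Painting = 12; EF_Painting = 12+11 = 23
ES_Flooring = 12; EF_Flooring = 12+10 = 22
ES_Trim work = 12; EF_Trim work = 12+7 = 19
ES_Final inspection = max(EF_Painting=23, EF_Flooring=22, EF_Trim work=19) = 23; EF_Final inspection = 23+6 = 29
Expected project duration μ = 29 days. Critical path: Drywall → Painting → Final inspection.

Variance along critical path = 7.111 + 5.444 + 1.778 = 14.333
σ = √14.333 = 3.786 days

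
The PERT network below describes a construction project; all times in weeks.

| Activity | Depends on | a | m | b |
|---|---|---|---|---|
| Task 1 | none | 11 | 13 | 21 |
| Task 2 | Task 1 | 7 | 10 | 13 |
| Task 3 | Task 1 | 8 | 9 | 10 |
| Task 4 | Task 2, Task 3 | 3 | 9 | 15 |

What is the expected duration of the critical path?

te_Task 1 = (11 + 4·13 + 21)/6 = 84/6 = 14
te_Task 2 = (7 + 4·10 + 13)/6 = 60/6 = 10
te_Task 3 = (8 + 4·9 + 10)/6 = 54/6 = 9
te_Task 4 = (3 + 4·9 + 15)/6 = 54/6 = 9

Forward pass:
ES_Task 1 = 0; EF_Task 1 = 14
ES_Task 2 = 14; EF_Task 2 = 14+10 = 24
ES_Task 3 = 14; EF_Task 3 = 14+9 = 23
ES_Task 4 = max(EF_Task 2=24, EF_Task 3=23) = 24; EF_Task 4 = 24+9 = 33
Expected project duration μ = 33 weeks. Critical path: Task 1 → Task 2 → Task 4.

33 weeks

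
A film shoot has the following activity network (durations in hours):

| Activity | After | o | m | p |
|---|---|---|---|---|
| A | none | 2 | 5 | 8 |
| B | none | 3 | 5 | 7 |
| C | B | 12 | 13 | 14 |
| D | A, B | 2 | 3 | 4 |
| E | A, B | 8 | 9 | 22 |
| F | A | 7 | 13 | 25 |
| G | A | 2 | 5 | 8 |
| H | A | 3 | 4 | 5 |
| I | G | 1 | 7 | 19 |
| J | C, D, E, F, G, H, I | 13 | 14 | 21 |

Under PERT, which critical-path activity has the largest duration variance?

F

te_A = (2 + 4·5 + 8)/6 = 30/6 = 5; σ²_A = ((8−2)/6)² = 1.000
te_B = (3 + 4·5 + 7)/6 = 30/6 = 5; σ²_B = ((7−3)/6)² = 0.444
te_C = (12 + 4·13 + 14)/6 = 78/6 = 13; σ²_C = ((14−12)/6)² = 0.111
te_D = (2 + 4·3 + 4)/6 = 18/6 = 3; σ²_D = ((4−2)/6)² = 0.111
te_E = (8 + 4·9 + 22)/6 = 66/6 = 11; σ²_E = ((22−8)/6)² = 5.444
te_F = (7 + 4·13 + 25)/6 = 84/6 = 14; σ²_F = ((25−7)/6)² = 9.000
te_G = (2 + 4·5 + 8)/6 = 30/6 = 5; σ²_G = ((8−2)/6)² = 1.000
te_H = (3 + 4·4 + 5)/6 = 24/6 = 4; σ²_H = ((5−3)/6)² = 0.111
te_I = (1 + 4·7 + 19)/6 = 48/6 = 8; σ²_I = ((19−1)/6)² = 9.000
te_J = (13 + 4·14 + 21)/6 = 90/6 = 15; σ²_J = ((21−13)/6)² = 1.778

Forward pass:
ES_A = 0; EF_A = 5
ES_B = 0; EF_B = 5
ES_C = 5; EF_C = 5+13 = 18
ES_D = max(EF_A=5, EF_B=5) = 5; EF_D = 5+3 = 8
ES_E = max(EF_A=5, EF_B=5) = 5; EF_E = 5+11 = 16
ES_F = 5; EF_F = 5+14 = 19
ES_G = 5; EF_G = 5+5 = 10
ES_H = 5; EF_H = 5+4 = 9
ES_I = 10; EF_I = 10+8 = 18
ES_J = max(EF_C=18, EF_D=8, EF_E=16, EF_F=19, EF_G=10, EF_H=9, EF_I=18) = 19; EF_J = 19+15 = 34
Expected project duration μ = 34 hours. Critical path: A → F → J.

Variances on critical path: σ²_A=1.000, σ²_F=9.000, σ²_J=1.778.
Largest is σ²_F = 9.000.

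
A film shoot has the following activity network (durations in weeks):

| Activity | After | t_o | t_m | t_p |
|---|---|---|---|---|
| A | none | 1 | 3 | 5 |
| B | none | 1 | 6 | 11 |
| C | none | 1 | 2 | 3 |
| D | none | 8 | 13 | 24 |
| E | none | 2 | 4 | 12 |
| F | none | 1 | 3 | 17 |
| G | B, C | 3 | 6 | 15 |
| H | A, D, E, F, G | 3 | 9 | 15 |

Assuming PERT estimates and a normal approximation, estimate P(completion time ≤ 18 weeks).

te_A = (1 + 4·3 + 5)/6 = 18/6 = 3; σ²_A = ((5−1)/6)² = 0.444
te_B = (1 + 4·6 + 11)/6 = 36/6 = 6; σ²_B = ((11−1)/6)² = 2.778
te_C = (1 + 4·2 + 3)/6 = 12/6 = 2; σ²_C = ((3−1)/6)² = 0.111
te_D = (8 + 4·13 + 24)/6 = 84/6 = 14; σ²_D = ((24−8)/6)² = 7.111
te_E = (2 + 4·4 + 12)/6 = 30/6 = 5; σ²_E = ((12−2)/6)² = 2.778
te_F = (1 + 4·3 + 17)/6 = 30/6 = 5; σ²_F = ((17−1)/6)² = 7.111
te_G = (3 + 4·6 + 15)/6 = 42/6 = 7; σ²_G = ((15−3)/6)² = 4.000
te_H = (3 + 4·9 + 15)/6 = 54/6 = 9; σ²_H = ((15−3)/6)² = 4.000

Forward pass:
ES_A = 0; EF_A = 3
ES_B = 0; EF_B = 6
ES_C = 0; EF_C = 2
ES_D = 0; EF_D = 14
ES_E = 0; EF_E = 5
ES_F = 0; EF_F = 5
ES_G = max(EF_B=6, EF_C=2) = 6; EF_G = 6+7 = 13
ES_H = max(EF_A=3, EF_D=14, EF_E=5, EF_F=5, EF_G=13) = 14; EF_H = 14+9 = 23
Expected project duration μ = 23 weeks. Critical path: D → H.

Variance along critical path = 7.111 + 4.000 = 11.111; σ = √11.111 = 3.333 weeks.
Z = (18 − 23) / 3.333 = -1.500
P(T ≤ 18) = Φ(-1.500) ≈ 0.067

0.067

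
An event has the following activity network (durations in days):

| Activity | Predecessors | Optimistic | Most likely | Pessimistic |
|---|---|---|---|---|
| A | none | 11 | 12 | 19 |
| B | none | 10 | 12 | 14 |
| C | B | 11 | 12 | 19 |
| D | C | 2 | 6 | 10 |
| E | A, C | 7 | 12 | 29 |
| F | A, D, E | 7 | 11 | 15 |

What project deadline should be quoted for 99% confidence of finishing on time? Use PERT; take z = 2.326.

59.7 days

te_A = (11 + 4·12 + 19)/6 = 78/6 = 13; σ²_A = ((19−11)/6)² = 1.778
te_B = (10 + 4·12 + 14)/6 = 72/6 = 12; σ²_B = ((14−10)/6)² = 0.444
te_C = (11 + 4·12 + 19)/6 = 78/6 = 13; σ²_C = ((19−11)/6)² = 1.778
te_D = (2 + 4·6 + 10)/6 = 36/6 = 6; σ²_D = ((10−2)/6)² = 1.778
te_E = (7 + 4·12 + 29)/6 = 84/6 = 14; σ²_E = ((29−7)/6)² = 13.444
te_F = (7 + 4·11 + 15)/6 = 66/6 = 11; σ²_F = ((15−7)/6)² = 1.778

Forward pass:
ES_A = 0; EF_A = 13
ES_B = 0; EF_B = 12
ES_C = 12; EF_C = 12+13 = 25
ES_D = 25; EF_D = 25+6 = 31
ES_E = max(EF_A=13, EF_C=25) = 25; EF_E = 25+14 = 39
ES_F = max(EF_A=13, EF_D=31, EF_E=39) = 39; EF_F = 39+11 = 50
Expected project duration μ = 50 days. Critical path: B → C → E → F.

Variance along critical path = 0.444 + 1.778 + 13.444 + 1.778 = 17.444; σ = 4.177 days.
D = μ + z·σ = 50 + 2.326·4.177 = 59.7 days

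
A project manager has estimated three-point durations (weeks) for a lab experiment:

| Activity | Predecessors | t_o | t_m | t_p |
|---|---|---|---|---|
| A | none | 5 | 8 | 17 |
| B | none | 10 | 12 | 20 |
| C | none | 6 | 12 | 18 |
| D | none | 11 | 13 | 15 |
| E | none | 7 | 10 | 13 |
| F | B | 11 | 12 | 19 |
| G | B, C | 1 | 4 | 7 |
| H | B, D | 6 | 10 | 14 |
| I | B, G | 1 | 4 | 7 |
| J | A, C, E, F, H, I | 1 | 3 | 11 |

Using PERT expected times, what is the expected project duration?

30 weeks

te_A = (5 + 4·8 + 17)/6 = 54/6 = 9
te_B = (10 + 4·12 + 20)/6 = 78/6 = 13
te_C = (6 + 4·12 + 18)/6 = 72/6 = 12
te_D = (11 + 4·13 + 15)/6 = 78/6 = 13
te_E = (7 + 4·10 + 13)/6 = 60/6 = 10
te_F = (11 + 4·12 + 19)/6 = 78/6 = 13
te_G = (1 + 4·4 + 7)/6 = 24/6 = 4
te_H = (6 + 4·10 + 14)/6 = 60/6 = 10
te_I = (1 + 4·4 + 7)/6 = 24/6 = 4
te_J = (1 + 4·3 + 11)/6 = 24/6 = 4

Forward pass:
ES_A = 0; EF_A = 9
ES_B = 0; EF_B = 13
ES_C = 0; EF_C = 12
ES_D = 0; EF_D = 13
ES_E = 0; EF_E = 10
ES_F = 13; EF_F = 13+13 = 26
ES_G = max(EF_B=13, EF_C=12) = 13; EF_G = 13+4 = 17
ES_H = max(EF_B=13, EF_D=13) = 13; EF_H = 13+10 = 23
ES_I = max(EF_B=13, EF_G=17) = 17; EF_I = 17+4 = 21
ES_J = max(EF_A=9, EF_C=12, EF_E=10, EF_F=26, EF_H=23, EF_I=21) = 26; EF_J = 26+4 = 30
Expected project duration μ = 30 weeks. Critical path: B → F → J.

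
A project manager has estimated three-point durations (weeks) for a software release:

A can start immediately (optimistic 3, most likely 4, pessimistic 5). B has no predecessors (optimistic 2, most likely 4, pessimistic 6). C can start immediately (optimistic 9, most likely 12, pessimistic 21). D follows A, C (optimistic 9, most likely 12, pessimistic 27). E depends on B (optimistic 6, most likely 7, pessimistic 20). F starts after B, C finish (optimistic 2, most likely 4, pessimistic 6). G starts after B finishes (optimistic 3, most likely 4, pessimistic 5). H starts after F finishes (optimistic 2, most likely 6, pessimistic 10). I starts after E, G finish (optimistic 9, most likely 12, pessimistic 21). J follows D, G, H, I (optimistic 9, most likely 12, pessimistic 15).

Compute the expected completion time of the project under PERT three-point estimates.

te_A = (3 + 4·4 + 5)/6 = 24/6 = 4
te_B = (2 + 4·4 + 6)/6 = 24/6 = 4
te_C = (9 + 4·12 + 21)/6 = 78/6 = 13
te_D = (9 + 4·12 + 27)/6 = 84/6 = 14
te_E = (6 + 4·7 + 20)/6 = 54/6 = 9
te_F = (2 + 4·4 + 6)/6 = 24/6 = 4
te_G = (3 + 4·4 + 5)/6 = 24/6 = 4
te_H = (2 + 4·6 + 10)/6 = 36/6 = 6
te_I = (9 + 4·12 + 21)/6 = 78/6 = 13
te_J = (9 + 4·12 + 15)/6 = 72/6 = 12

Forward pass:
ES_A = 0; EF_A = 4
ES_B = 0; EF_B = 4
ES_C = 0; EF_C = 13
ES_D = max(EF_A=4, EF_C=13) = 13; EF_D = 13+14 = 27
ES_E = 4; EF_E = 4+9 = 13
ES_F = max(EF_B=4, EF_C=13) = 13; EF_F = 13+4 = 17
ES_G = 4; EF_G = 4+4 = 8
ES_H = 17; EF_H = 17+6 = 23
ES_I = max(EF_E=13, EF_G=8) = 13; EF_I = 13+13 = 26
ES_J = max(EF_D=27, EF_G=8, EF_H=23, EF_I=26) = 27; EF_J = 27+12 = 39
Expected project duration μ = 39 weeks. Critical path: C → D → J.

39 weeks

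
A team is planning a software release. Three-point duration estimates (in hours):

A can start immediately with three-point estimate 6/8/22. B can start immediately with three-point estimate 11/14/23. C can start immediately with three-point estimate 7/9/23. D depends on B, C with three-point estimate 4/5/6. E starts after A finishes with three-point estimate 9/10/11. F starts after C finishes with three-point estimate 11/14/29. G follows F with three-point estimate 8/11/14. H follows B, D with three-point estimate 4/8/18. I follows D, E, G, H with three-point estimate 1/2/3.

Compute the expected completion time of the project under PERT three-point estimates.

te_A = (6 + 4·8 + 22)/6 = 60/6 = 10
te_B = (11 + 4·14 + 23)/6 = 90/6 = 15
te_C = (7 + 4·9 + 23)/6 = 66/6 = 11
te_D = (4 + 4·5 + 6)/6 = 30/6 = 5
te_E = (9 + 4·10 + 11)/6 = 60/6 = 10
te_F = (11 + 4·14 + 29)/6 = 96/6 = 16
te_G = (8 + 4·11 + 14)/6 = 66/6 = 11
te_H = (4 + 4·8 + 18)/6 = 54/6 = 9
te_I = (1 + 4·2 + 3)/6 = 12/6 = 2

Forward pass:
ES_A = 0; EF_A = 10
ES_B = 0; EF_B = 15
ES_C = 0; EF_C = 11
ES_D = max(EF_B=15, EF_C=11) = 15; EF_D = 15+5 = 20
ES_E = 10; EF_E = 10+10 = 20
ES_F = 11; EF_F = 11+16 = 27
ES_G = 27; EF_G = 27+11 = 38
ES_H = max(EF_B=15, EF_D=20) = 20; EF_H = 20+9 = 29
ES_I = max(EF_D=20, EF_E=20, EF_G=38, EF_H=29) = 38; EF_I = 38+2 = 40
Expected project duration μ = 40 hours. Critical path: C → F → G → I.

40 hours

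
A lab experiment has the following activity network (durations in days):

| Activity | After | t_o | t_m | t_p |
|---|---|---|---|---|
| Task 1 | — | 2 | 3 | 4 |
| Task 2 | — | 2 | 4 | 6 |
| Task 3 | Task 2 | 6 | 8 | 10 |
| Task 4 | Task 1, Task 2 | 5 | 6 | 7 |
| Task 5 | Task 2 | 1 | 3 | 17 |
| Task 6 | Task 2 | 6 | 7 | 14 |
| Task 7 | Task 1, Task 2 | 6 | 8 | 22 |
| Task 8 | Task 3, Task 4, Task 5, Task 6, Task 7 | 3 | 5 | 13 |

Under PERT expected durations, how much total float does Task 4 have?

te_Task 1 = (2 + 4·3 + 4)/6 = 18/6 = 3
te_Task 2 = (2 + 4·4 + 6)/6 = 24/6 = 4
te_Task 3 = (6 + 4·8 + 10)/6 = 48/6 = 8
te_Task 4 = (5 + 4·6 + 7)/6 = 36/6 = 6
te_Task 5 = (1 + 4·3 + 17)/6 = 30/6 = 5
te_Task 6 = (6 + 4·7 + 14)/6 = 48/6 = 8
te_Task 7 = (6 + 4·8 + 22)/6 = 60/6 = 10
te_Task 8 = (3 + 4·5 + 13)/6 = 36/6 = 6

Forward pass:
ES_Task 1 = 0; EF_Task 1 = 3
ES_Task 2 = 0; EF_Task 2 = 4
ES_Task 3 = 4; EF_Task 3 = 4+8 = 12
ES_Task 4 = max(EF_Task 1=3, EF_Task 2=4) = 4; EF_Task 4 = 4+6 = 10
ES_Task 5 = 4; EF_Task 5 = 4+5 = 9
ES_Task 6 = 4; EF_Task 6 = 4+8 = 12
ES_Task 7 = max(EF_Task 1=3, EF_Task 2=4) = 4; EF_Task 7 = 4+10 = 14
ES_Task 8 = max(EF_Task 3=12, EF_Task 4=10, EF_Task 5=9, EF_Task 6=12, EF_Task 7=14) = 14; EF_Task 8 = 14+6 = 20
Expected project duration μ = 20 days. Critical path: Task 2 → Task 7 → Task 8.

Backward pass:
LF_Task 8 = 20; LS_Task 8 = 20−6 = 14
LF_Task 7 = LS_Task 8 = 14; LS_Task 7 = 14−10 = 4
LF_Task 6 = LS_Task 8 = 14; LS_Task 6 = 14−8 = 6
LF_Task 5 = LS_Task 8 = 14; LS_Task 5 = 14−5 = 9
LF_Task 4 = LS_Task 8 = 14; LS_Task 4 = 14−6 = 8
LF_Task 3 = LS_Task 8 = 14; LS_Task 3 = 14−8 = 6
LF_Task 2 = min(LS_Task 3=6, LS_Task 4=8, LS_Task 5=9, LS_Task 6=6, LS_Task 7=4) = 4; LS_Task 2 = 4−4 = 0
LF_Task 1 = min(LS_Task 4=8, LS_Task 7=4) = 4; LS_Task 1 = 4−3 = 1
Slack_Task 4 = LS_Task 4 − ES_Task 4 = 8 − 4 = 4

4 days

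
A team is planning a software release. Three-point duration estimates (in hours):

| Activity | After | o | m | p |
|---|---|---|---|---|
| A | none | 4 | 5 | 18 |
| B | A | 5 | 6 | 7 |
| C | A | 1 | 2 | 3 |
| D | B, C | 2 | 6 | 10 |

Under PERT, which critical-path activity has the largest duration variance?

te_A = (4 + 4·5 + 18)/6 = 42/6 = 7; σ²_A = ((18−4)/6)² = 5.444
te_B = (5 + 4·6 + 7)/6 = 36/6 = 6; σ²_B = ((7−5)/6)² = 0.111
te_C = (1 + 4·2 + 3)/6 = 12/6 = 2; σ²_C = ((3−1)/6)² = 0.111
te_D = (2 + 4·6 + 10)/6 = 36/6 = 6; σ²_D = ((10−2)/6)² = 1.778

Forward pass:
ES_A = 0; EF_A = 7
ES_B = 7; EF_B = 7+6 = 13
ES_C = 7; EF_C = 7+2 = 9
ES_D = max(EF_B=13, EF_C=9) = 13; EF_D = 13+6 = 19
Expected project duration μ = 19 hours. Critical path: A → B → D.

Variances on critical path: σ²_A=5.444, σ²_B=0.111, σ²_D=1.778.
Largest is σ²_A = 5.444.

A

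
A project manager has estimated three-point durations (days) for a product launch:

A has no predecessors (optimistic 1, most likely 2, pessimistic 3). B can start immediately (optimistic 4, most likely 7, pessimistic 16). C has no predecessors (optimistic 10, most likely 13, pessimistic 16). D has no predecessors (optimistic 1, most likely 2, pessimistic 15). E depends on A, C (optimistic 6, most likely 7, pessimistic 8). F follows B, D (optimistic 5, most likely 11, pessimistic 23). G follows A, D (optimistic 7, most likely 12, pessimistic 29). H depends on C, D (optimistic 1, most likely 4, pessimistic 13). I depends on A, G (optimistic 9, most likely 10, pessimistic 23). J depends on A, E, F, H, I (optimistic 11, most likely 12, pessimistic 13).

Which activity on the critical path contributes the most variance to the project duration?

G

te_A = (1 + 4·2 + 3)/6 = 12/6 = 2; σ²_A = ((3−1)/6)² = 0.111
te_B = (4 + 4·7 + 16)/6 = 48/6 = 8; σ²_B = ((16−4)/6)² = 4.000
te_C = (10 + 4·13 + 16)/6 = 78/6 = 13; σ²_C = ((16−10)/6)² = 1.000
te_D = (1 + 4·2 + 15)/6 = 24/6 = 4; σ²_D = ((15−1)/6)² = 5.444
te_E = (6 + 4·7 + 8)/6 = 42/6 = 7; σ²_E = ((8−6)/6)² = 0.111
te_F = (5 + 4·11 + 23)/6 = 72/6 = 12; σ²_F = ((23−5)/6)² = 9.000
te_G = (7 + 4·12 + 29)/6 = 84/6 = 14; σ²_G = ((29−7)/6)² = 13.444
te_H = (1 + 4·4 + 13)/6 = 30/6 = 5; σ²_H = ((13−1)/6)² = 4.000
te_I = (9 + 4·10 + 23)/6 = 72/6 = 12; σ²_I = ((23−9)/6)² = 5.444
te_J = (11 + 4·12 + 13)/6 = 72/6 = 12; σ²_J = ((13−11)/6)² = 0.111

Forward pass:
ES_A = 0; EF_A = 2
ES_B = 0; EF_B = 8
ES_C = 0; EF_C = 13
ES_D = 0; EF_D = 4
ES_E = max(EF_A=2, EF_C=13) = 13; EF_E = 13+7 = 20
ES_F = max(EF_B=8, EF_D=4) = 8; EF_F = 8+12 = 20
ES_G = max(EF_A=2, EF_D=4) = 4; EF_G = 4+14 = 18
ES_H = max(EF_C=13, EF_D=4) = 13; EF_H = 13+5 = 18
ES_I = max(EF_A=2, EF_G=18) = 18; EF_I = 18+12 = 30
ES_J = max(EF_A=2, EF_E=20, EF_F=20, EF_H=18, EF_I=30) = 30; EF_J = 30+12 = 42
Expected project duration μ = 42 days. Critical path: D → G → I → J.

Variances on critical path: σ²_D=5.444, σ²_G=13.444, σ²_I=5.444, σ²_J=0.111.
Largest is σ²_G = 13.444.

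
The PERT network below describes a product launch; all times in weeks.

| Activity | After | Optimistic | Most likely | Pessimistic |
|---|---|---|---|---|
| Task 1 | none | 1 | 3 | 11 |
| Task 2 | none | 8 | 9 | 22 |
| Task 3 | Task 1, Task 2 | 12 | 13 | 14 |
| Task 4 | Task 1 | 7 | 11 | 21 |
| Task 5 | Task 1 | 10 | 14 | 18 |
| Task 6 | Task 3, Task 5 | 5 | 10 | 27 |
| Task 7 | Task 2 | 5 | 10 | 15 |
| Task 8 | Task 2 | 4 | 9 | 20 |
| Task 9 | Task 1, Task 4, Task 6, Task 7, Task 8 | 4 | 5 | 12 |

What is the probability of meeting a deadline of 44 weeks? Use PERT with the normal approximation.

te_Task 1 = (1 + 4·3 + 11)/6 = 24/6 = 4; σ²_Task 1 = ((11−1)/6)² = 2.778
te_Task 2 = (8 + 4·9 + 22)/6 = 66/6 = 11; σ²_Task 2 = ((22−8)/6)² = 5.444
te_Task 3 = (12 + 4·13 + 14)/6 = 78/6 = 13; σ²_Task 3 = ((14−12)/6)² = 0.111
te_Task 4 = (7 + 4·11 + 21)/6 = 72/6 = 12; σ²_Task 4 = ((21−7)/6)² = 5.444
te_Task 5 = (10 + 4·14 + 18)/6 = 84/6 = 14; σ²_Task 5 = ((18−10)/6)² = 1.778
te_Task 6 = (5 + 4·10 + 27)/6 = 72/6 = 12; σ²_Task 6 = ((27−5)/6)² = 13.444
te_Task 7 = (5 + 4·10 + 15)/6 = 60/6 = 10; σ²_Task 7 = ((15−5)/6)² = 2.778
te_Task 8 = (4 + 4·9 + 20)/6 = 60/6 = 10; σ²_Task 8 = ((20−4)/6)² = 7.111
te_Task 9 = (4 + 4·5 + 12)/6 = 36/6 = 6; σ²_Task 9 = ((12−4)/6)² = 1.778

Forward pass:
ES_Task 1 = 0; EF_Task 1 = 4
ES_Task 2 = 0; EF_Task 2 = 11
ES_Task 3 = max(EF_Task 1=4, EF_Task 2=11) = 11; EF_Task 3 = 11+13 = 24
ES_Task 4 = 4; EF_Task 4 = 4+12 = 16
ES_Task 5 = 4; EF_Task 5 = 4+14 = 18
ES_Task 6 = max(EF_Task 3=24, EF_Task 5=18) = 24; EF_Task 6 = 24+12 = 36
ES_Task 7 = 11; EF_Task 7 = 11+10 = 21
ES_Task 8 = 11; EF_Task 8 = 11+10 = 21
ES_Task 9 = max(EF_Task 1=4, EF_Task 4=16, EF_Task 6=36, EF_Task 7=21, EF_Task 8=21) = 36; EF_Task 9 = 36+6 = 42
Expected project duration μ = 42 weeks. Critical path: Task 2 → Task 3 → Task 6 → Task 9.

Variance along critical path = 5.444 + 0.111 + 13.444 + 1.778 = 20.778; σ = √20.778 = 4.558 weeks.
Z = (44 − 42) / 4.558 = 0.439
P(T ≤ 44) = Φ(0.439) ≈ 0.670

0.670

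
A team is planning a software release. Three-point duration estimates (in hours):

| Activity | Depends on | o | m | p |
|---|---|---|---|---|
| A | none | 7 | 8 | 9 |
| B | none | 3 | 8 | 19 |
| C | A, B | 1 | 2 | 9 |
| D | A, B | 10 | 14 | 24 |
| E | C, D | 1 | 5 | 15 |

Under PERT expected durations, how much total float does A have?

te_A = (7 + 4·8 + 9)/6 = 48/6 = 8
te_B = (3 + 4·8 + 19)/6 = 54/6 = 9
te_C = (1 + 4·2 + 9)/6 = 18/6 = 3
te_D = (10 + 4·14 + 24)/6 = 90/6 = 15
te_E = (1 + 4·5 + 15)/6 = 36/6 = 6

Forward pass:
ES_A = 0; EF_A = 8
ES_B = 0; EF_B = 9
ES_C = max(EF_A=8, EF_B=9) = 9; EF_C = 9+3 = 12
ES_D = max(EF_A=8, EF_B=9) = 9; EF_D = 9+15 = 24
ES_E = max(EF_C=12, EF_D=24) = 24; EF_E = 24+6 = 30
Expected project duration μ = 30 hours. Critical path: B → D → E.

Backward pass:
LF_E = 30; LS_E = 30−6 = 24
LF_D = LS_E = 24; LS_D = 24−15 = 9
LF_C = LS_E = 24; LS_C = 24−3 = 21
LF_B = min(LS_C=21, LS_D=9) = 9; LS_B = 9−9 = 0
LF_A = min(LS_C=21, LS_D=9) = 9; LS_A = 9−8 = 1
Slack_A = LS_A − ES_A = 1 − 0 = 1

1 hours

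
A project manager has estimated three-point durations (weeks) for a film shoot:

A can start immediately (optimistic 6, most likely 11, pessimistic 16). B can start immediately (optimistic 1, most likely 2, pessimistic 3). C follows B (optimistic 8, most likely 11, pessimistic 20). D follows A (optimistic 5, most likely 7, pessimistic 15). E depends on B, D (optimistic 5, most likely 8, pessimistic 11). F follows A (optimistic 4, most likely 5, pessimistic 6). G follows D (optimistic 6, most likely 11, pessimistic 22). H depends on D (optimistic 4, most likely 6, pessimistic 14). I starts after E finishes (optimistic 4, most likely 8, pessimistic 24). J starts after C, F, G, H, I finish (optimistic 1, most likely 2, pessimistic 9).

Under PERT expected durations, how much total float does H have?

11 weeks

te_A = (6 + 4·11 + 16)/6 = 66/6 = 11
te_B = (1 + 4·2 + 3)/6 = 12/6 = 2
te_C = (8 + 4·11 + 20)/6 = 72/6 = 12
te_D = (5 + 4·7 + 15)/6 = 48/6 = 8
te_E = (5 + 4·8 + 11)/6 = 48/6 = 8
te_F = (4 + 4·5 + 6)/6 = 30/6 = 5
te_G = (6 + 4·11 + 22)/6 = 72/6 = 12
te_H = (4 + 4·6 + 14)/6 = 42/6 = 7
te_I = (4 + 4·8 + 24)/6 = 60/6 = 10
te_J = (1 + 4·2 + 9)/6 = 18/6 = 3

Forward pass:
ES_A = 0; EF_A = 11
ES_B = 0; EF_B = 2
ES_C = 2; EF_C = 2+12 = 14
ES_D = 11; EF_D = 11+8 = 19
ES_E = max(EF_B=2, EF_D=19) = 19; EF_E = 19+8 = 27
ES_F = 11; EF_F = 11+5 = 16
ES_G = 19; EF_G = 19+12 = 31
ES_H = 19; EF_H = 19+7 = 26
ES_I = 27; EF_I = 27+10 = 37
ES_J = max(EF_C=14, EF_F=16, EF_G=31, EF_H=26, EF_I=37) = 37; EF_J = 37+3 = 40
Expected project duration μ = 40 weeks. Critical path: A → D → E → I → J.

Backward pass:
LF_J = 40; LS_J = 40−3 = 37
LF_I = LS_J = 37; LS_I = 37−10 = 27
LF_H = LS_J = 37; LS_H = 37−7 = 30
LF_G = LS_J = 37; LS_G = 37−12 = 25
LF_F = LS_J = 37; LS_F = 37−5 = 32
LF_E = LS_I = 27; LS_E = 27−8 = 19
LF_D = min(LS_E=19, LS_G=25, LS_H=30) = 19; LS_D = 19−8 = 11
LF_C = LS_J = 37; LS_C = 37−12 = 25
LF_B = min(LS_C=25, LS_E=19) = 19; LS_B = 19−2 = 17
LF_A = min(LS_D=11, LS_F=32) = 11; LS_A = 11−11 = 0
Slack_H = LS_H − ES_H = 30 − 19 = 11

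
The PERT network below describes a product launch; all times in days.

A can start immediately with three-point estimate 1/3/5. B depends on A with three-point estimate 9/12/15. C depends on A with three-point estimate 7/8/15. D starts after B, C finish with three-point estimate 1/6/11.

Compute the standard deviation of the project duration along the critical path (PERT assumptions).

2.05 days

te_A = (1 + 4·3 + 5)/6 = 18/6 = 3; σ²_A = ((5−1)/6)² = 0.444
te_B = (9 + 4·12 + 15)/6 = 72/6 = 12; σ²_B = ((15−9)/6)² = 1.000
te_C = (7 + 4·8 + 15)/6 = 54/6 = 9; σ²_C = ((15−7)/6)² = 1.778
te_D = (1 + 4·6 + 11)/6 = 36/6 = 6; σ²_D = ((11−1)/6)² = 2.778

Forward pass:
ES_A = 0; EF_A = 3
ES_B = 3; EF_B = 3+12 = 15
ES_C = 3; EF_C = 3+9 = 12
ES_D = max(EF_B=15, EF_C=12) = 15; EF_D = 15+6 = 21
Expected project duration μ = 21 days. Critical path: A → B → D.

Variance along critical path = 0.444 + 1.000 + 2.778 = 4.222
σ = √4.222 = 2.055 days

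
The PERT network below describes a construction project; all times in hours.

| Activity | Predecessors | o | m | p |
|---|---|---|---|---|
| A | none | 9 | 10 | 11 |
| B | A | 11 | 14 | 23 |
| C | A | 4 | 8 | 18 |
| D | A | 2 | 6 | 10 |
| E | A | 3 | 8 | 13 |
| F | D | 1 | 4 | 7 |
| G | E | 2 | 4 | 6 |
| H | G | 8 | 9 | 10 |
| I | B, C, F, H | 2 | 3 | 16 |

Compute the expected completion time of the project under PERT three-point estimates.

36 hours

te_A = (9 + 4·10 + 11)/6 = 60/6 = 10
te_B = (11 + 4·14 + 23)/6 = 90/6 = 15
te_C = (4 + 4·8 + 18)/6 = 54/6 = 9
te_D = (2 + 4·6 + 10)/6 = 36/6 = 6
te_E = (3 + 4·8 + 13)/6 = 48/6 = 8
te_F = (1 + 4·4 + 7)/6 = 24/6 = 4
te_G = (2 + 4·4 + 6)/6 = 24/6 = 4
te_H = (8 + 4·9 + 10)/6 = 54/6 = 9
te_I = (2 + 4·3 + 16)/6 = 30/6 = 5

Forward pass:
ES_A = 0; EF_A = 10
ES_B = 10; EF_B = 10+15 = 25
ES_C = 10; EF_C = 10+9 = 19
ES_D = 10; EF_D = 10+6 = 16
ES_E = 10; EF_E = 10+8 = 18
ES_F = 16; EF_F = 16+4 = 20
ES_G = 18; EF_G = 18+4 = 22
ES_H = 22; EF_H = 22+9 = 31
ES_I = max(EF_B=25, EF_C=19, EF_F=20, EF_H=31) = 31; EF_I = 31+5 = 36
Expected project duration μ = 36 hours. Critical path: A → E → G → H → I.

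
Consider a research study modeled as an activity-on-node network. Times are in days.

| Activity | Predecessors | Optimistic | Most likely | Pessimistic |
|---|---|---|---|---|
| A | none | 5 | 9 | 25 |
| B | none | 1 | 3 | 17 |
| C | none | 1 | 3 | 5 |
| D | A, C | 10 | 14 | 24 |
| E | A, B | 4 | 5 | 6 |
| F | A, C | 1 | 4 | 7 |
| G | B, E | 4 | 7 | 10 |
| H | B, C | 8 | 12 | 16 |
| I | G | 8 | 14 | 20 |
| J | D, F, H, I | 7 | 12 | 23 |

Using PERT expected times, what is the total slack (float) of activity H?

20 days

te_A = (5 + 4·9 + 25)/6 = 66/6 = 11
te_B = (1 + 4·3 + 17)/6 = 30/6 = 5
te_C = (1 + 4·3 + 5)/6 = 18/6 = 3
te_D = (10 + 4·14 + 24)/6 = 90/6 = 15
te_E = (4 + 4·5 + 6)/6 = 30/6 = 5
te_F = (1 + 4·4 + 7)/6 = 24/6 = 4
te_G = (4 + 4·7 + 10)/6 = 42/6 = 7
te_H = (8 + 4·12 + 16)/6 = 72/6 = 12
te_I = (8 + 4·14 + 20)/6 = 84/6 = 14
te_J = (7 + 4·12 + 23)/6 = 78/6 = 13

Forward pass:
ES_A = 0; EF_A = 11
ES_B = 0; EF_B = 5
ES_C = 0; EF_C = 3
ES_D = max(EF_A=11, EF_C=3) = 11; EF_D = 11+15 = 26
ES_E = max(EF_A=11, EF_B=5) = 11; EF_E = 11+5 = 16
ES_F = max(EF_A=11, EF_C=3) = 11; EF_F = 11+4 = 15
ES_G = max(EF_B=5, EF_E=16) = 16; EF_G = 16+7 = 23
ES_H = max(EF_B=5, EF_C=3) = 5; EF_H = 5+12 = 17
ES_I = 23; EF_I = 23+14 = 37
ES_J = max(EF_D=26, EF_F=15, EF_H=17, EF_I=37) = 37; EF_J = 37+13 = 50
Expected project duration μ = 50 days. Critical path: A → E → G → I → J.

Backward pass:
LF_J = 50; LS_J = 50−13 = 37
LF_I = LS_J = 37; LS_I = 37−14 = 23
LF_H = LS_J = 37; LS_H = 37−12 = 25
LF_G = LS_I = 23; LS_G = 23−7 = 16
LF_F = LS_J = 37; LS_F = 37−4 = 33
LF_E = LS_G = 16; LS_E = 16−5 = 11
LF_D = LS_J = 37; LS_D = 37−15 = 22
LF_C = min(LS_D=22, LS_F=33, LS_H=25) = 22; LS_C = 22−3 = 19
LF_B = min(LS_E=11, LS_G=16, LS_H=25) = 11; LS_B = 11−5 = 6
LF_A = min(LS_D=22, LS_E=11, LS_F=33) = 11; LS_A = 11−11 = 0
Slack_H = LS_H − ES_H = 25 − 5 = 20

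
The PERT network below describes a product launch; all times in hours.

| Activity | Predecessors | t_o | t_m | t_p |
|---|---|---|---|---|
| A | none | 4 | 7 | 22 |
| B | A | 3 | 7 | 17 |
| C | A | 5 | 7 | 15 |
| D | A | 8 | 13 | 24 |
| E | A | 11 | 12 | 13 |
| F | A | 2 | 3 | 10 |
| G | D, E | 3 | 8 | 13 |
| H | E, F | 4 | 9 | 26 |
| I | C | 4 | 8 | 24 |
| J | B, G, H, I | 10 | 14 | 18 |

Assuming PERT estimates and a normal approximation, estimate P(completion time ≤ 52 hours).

te_A = (4 + 4·7 + 22)/6 = 54/6 = 9; σ²_A = ((22−4)/6)² = 9.000
te_B = (3 + 4·7 + 17)/6 = 48/6 = 8; σ²_B = ((17−3)/6)² = 5.444
te_C = (5 + 4·7 + 15)/6 = 48/6 = 8; σ²_C = ((15−5)/6)² = 2.778
te_D = (8 + 4·13 + 24)/6 = 84/6 = 14; σ²_D = ((24−8)/6)² = 7.111
te_E = (11 + 4·12 + 13)/6 = 72/6 = 12; σ²_E = ((13−11)/6)² = 0.111
te_F = (2 + 4·3 + 10)/6 = 24/6 = 4; σ²_F = ((10−2)/6)² = 1.778
te_G = (3 + 4·8 + 13)/6 = 48/6 = 8; σ²_G = ((13−3)/6)² = 2.778
te_H = (4 + 4·9 + 26)/6 = 66/6 = 11; σ²_H = ((26−4)/6)² = 13.444
te_I = (4 + 4·8 + 24)/6 = 60/6 = 10; σ²_I = ((24−4)/6)² = 11.111
te_J = (10 + 4·14 + 18)/6 = 84/6 = 14; σ²_J = ((18−10)/6)² = 1.778

Forward pass:
ES_A = 0; EF_A = 9
ES_B = 9; EF_B = 9+8 = 17
ES_C = 9; EF_C = 9+8 = 17
ES_D = 9; EF_D = 9+14 = 23
ES_E = 9; EF_E = 9+12 = 21
ES_F = 9; EF_F = 9+4 = 13
ES_G = max(EF_D=23, EF_E=21) = 23; EF_G = 23+8 = 31
ES_H = max(EF_E=21, EF_F=13) = 21; EF_H = 21+11 = 32
ES_I = 17; EF_I = 17+10 = 27
ES_J = max(EF_B=17, EF_G=31, EF_H=32, EF_I=27) = 32; EF_J = 32+14 = 46
Expected project duration μ = 46 hours. Critical path: A → E → H → J.

Variance along critical path = 9.000 + 0.111 + 13.444 + 1.778 = 24.333; σ = √24.333 = 4.933 hours.
Z = (52 − 46) / 4.933 = 1.216
P(T ≤ 52) = Φ(1.216) ≈ 0.888

0.888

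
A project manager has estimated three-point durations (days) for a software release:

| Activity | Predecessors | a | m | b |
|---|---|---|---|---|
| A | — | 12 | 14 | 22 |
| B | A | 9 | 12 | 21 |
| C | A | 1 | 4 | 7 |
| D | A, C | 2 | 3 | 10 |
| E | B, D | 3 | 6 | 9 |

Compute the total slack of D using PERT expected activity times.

5 days

te_A = (12 + 4·14 + 22)/6 = 90/6 = 15
te_B = (9 + 4·12 + 21)/6 = 78/6 = 13
te_C = (1 + 4·4 + 7)/6 = 24/6 = 4
te_D = (2 + 4·3 + 10)/6 = 24/6 = 4
te_E = (3 + 4·6 + 9)/6 = 36/6 = 6

Forward pass:
ES_A = 0; EF_A = 15
ES_B = 15; EF_B = 15+13 = 28
ES_C = 15; EF_C = 15+4 = 19
ES_D = max(EF_A=15, EF_C=19) = 19; EF_D = 19+4 = 23
ES_E = max(EF_B=28, EF_D=23) = 28; EF_E = 28+6 = 34
Expected project duration μ = 34 days. Critical path: A → B → E.

Backward pass:
LF_E = 34; LS_E = 34−6 = 28
LF_D = LS_E = 28; LS_D = 28−4 = 24
LF_C = LS_D = 24; LS_C = 24−4 = 20
LF_B = LS_E = 28; LS_B = 28−13 = 15
LF_A = min(LS_B=15, LS_C=20, LS_D=24) = 15; LS_A = 15−15 = 0
Slack_D = LS_D − ES_D = 24 − 19 = 5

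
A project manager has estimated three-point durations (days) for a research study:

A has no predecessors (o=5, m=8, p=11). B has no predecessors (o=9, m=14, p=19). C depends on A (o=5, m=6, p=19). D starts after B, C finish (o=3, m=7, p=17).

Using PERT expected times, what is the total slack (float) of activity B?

2 days

te_A = (5 + 4·8 + 11)/6 = 48/6 = 8
te_B = (9 + 4·14 + 19)/6 = 84/6 = 14
te_C = (5 + 4·6 + 19)/6 = 48/6 = 8
te_D = (3 + 4·7 + 17)/6 = 48/6 = 8

Forward pass:
ES_A = 0; EF_A = 8
ES_B = 0; EF_B = 14
ES_C = 8; EF_C = 8+8 = 16
ES_D = max(EF_B=14, EF_C=16) = 16; EF_D = 16+8 = 24
Expected project duration μ = 24 days. Critical path: A → C → D.

Backward pass:
LF_D = 24; LS_D = 24−8 = 16
LF_C = LS_D = 16; LS_C = 16−8 = 8
LF_B = LS_D = 16; LS_B = 16−14 = 2
LF_A = LS_C = 8; LS_A = 8−8 = 0
Slack_B = LS_B − ES_B = 2 − 0 = 2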